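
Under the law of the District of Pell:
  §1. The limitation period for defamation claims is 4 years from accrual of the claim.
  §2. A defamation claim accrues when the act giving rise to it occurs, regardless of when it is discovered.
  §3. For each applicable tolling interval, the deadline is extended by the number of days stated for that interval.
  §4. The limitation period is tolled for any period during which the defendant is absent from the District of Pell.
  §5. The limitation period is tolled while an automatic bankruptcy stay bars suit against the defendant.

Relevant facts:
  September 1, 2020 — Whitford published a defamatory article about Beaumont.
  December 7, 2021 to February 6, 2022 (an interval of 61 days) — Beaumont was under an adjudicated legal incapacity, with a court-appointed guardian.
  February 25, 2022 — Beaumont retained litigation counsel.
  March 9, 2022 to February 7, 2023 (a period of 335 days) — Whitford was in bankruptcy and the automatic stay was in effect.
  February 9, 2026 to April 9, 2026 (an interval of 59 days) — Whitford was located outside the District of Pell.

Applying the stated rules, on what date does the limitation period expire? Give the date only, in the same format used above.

August 2, 2025

The limitation period began to run on September 1, 2020.
Adding the 4 years base period to September 1, 2020 gives a deadline of September 1, 2024, before any tolling.
The automatic bankruptcy stay from March 9, 2022 to February 7, 2023 tolled the period for 335 days, extending the deadline to August 2, 2025.
By the time the defendant's absence from the jurisdiction began on February 9, 2026, the limitation period had already expired on August 2, 2025; that interval cannot revive it.
No stated provision tolls the period for the plaintiff's incapacity, so the interval from December 7, 2021 to February 6, 2022 has no effect on the deadline.
The other events in the timeline have no effect on the limitation period under the stated rules.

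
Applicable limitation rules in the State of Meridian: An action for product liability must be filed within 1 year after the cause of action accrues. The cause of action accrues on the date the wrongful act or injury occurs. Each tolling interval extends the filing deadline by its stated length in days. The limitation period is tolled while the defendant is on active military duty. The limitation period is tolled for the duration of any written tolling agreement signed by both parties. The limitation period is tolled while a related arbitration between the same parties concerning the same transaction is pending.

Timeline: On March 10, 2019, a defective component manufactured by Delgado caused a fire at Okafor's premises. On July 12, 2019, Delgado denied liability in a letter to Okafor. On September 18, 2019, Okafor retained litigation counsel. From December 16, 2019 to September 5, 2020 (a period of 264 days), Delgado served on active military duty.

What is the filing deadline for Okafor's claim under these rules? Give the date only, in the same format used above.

November 29, 2020

The cause of action accrued on March 10, 2019, the date of the act.
Adding the 1 year base period to March 10, 2019 gives a deadline of March 10, 2020, before any tolling.
The defendant's active military service from December 16, 2019 to September 5, 2020 tolled the period for 264 days, extending the deadline to November 29, 2020.
The other events in the timeline have no effect on the limitation period under the stated rules.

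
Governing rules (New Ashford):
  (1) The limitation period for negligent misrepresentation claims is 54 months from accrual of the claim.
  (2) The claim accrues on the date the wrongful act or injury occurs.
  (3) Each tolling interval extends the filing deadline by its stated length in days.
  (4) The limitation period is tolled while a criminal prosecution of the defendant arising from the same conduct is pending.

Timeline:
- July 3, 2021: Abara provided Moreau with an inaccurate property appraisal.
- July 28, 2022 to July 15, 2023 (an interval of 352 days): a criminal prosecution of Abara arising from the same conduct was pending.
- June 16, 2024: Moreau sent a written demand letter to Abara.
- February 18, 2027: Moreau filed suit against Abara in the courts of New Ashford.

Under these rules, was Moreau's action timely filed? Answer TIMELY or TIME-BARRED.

The limitation period began to run on July 3, 2021.
54 months from July 3, 2021 is January 3, 2026.
The pending criminal prosecution from July 28, 2022 to July 15, 2023 tolled the period for 352 days, extending the deadline to December 21, 2026.
The other events in the timeline have no effect on the limitation period under the stated rules.
Moreau filed on February 18, 2027, after the December 21, 2026 deadline, so the action is time-barred.

TIME-BARRED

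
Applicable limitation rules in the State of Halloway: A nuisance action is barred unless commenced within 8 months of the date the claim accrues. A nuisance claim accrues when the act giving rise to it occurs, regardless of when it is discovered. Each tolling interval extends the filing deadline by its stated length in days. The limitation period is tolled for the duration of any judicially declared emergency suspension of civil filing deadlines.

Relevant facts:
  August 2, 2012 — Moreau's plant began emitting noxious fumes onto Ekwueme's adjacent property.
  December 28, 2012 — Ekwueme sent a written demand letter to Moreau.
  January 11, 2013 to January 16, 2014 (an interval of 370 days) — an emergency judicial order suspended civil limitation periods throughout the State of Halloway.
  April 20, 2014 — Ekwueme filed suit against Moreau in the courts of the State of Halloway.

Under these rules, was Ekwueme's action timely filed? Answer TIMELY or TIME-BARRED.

TIME-BARRED

The claim accrued on August 2, 2012, the date of the act.
8 months from August 2, 2012 is April 2, 2013.
The period was tolled for 370 days by the emergency suspension of filing deadlines (January 11, 2013 to January 16, 2014), pushing the deadline to April 7, 2014.
None of the other events listed affects the running of the period under the stated rules.
The April 20, 2014 filing falls after the April 7, 2014 deadline; the claim is time-barred.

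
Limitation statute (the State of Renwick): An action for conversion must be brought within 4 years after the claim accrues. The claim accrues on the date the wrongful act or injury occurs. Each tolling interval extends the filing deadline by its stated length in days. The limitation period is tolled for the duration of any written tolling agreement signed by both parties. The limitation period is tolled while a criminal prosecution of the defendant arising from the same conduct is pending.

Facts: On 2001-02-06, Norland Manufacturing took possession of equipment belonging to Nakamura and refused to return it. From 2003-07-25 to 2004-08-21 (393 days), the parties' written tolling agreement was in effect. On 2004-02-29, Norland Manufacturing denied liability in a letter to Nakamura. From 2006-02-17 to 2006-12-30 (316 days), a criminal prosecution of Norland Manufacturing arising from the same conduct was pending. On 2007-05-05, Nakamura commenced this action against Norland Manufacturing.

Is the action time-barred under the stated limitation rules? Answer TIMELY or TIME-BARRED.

The claim accrued on 2001-02-06, when the wrongful act occurred.
Adding the 4 years base period to 2001-02-06 gives a deadline of 2005-02-06, before any tolling.
The written tolling agreement from 2003-07-25 to 2004-08-21 tolled the period for 393 days, extending the deadline to 2006-03-06.
Because the pending criminal prosecution ran from 2006-02-17 to 2006-12-30, the deadline is extended by 316 days to 2007-01-16.
Nothing else in the chronology tolls or restarts the period.
Nakamura filed on 2007-05-05, after the 2007-01-16 deadline, so the action is time-barred.

TIME-BARRED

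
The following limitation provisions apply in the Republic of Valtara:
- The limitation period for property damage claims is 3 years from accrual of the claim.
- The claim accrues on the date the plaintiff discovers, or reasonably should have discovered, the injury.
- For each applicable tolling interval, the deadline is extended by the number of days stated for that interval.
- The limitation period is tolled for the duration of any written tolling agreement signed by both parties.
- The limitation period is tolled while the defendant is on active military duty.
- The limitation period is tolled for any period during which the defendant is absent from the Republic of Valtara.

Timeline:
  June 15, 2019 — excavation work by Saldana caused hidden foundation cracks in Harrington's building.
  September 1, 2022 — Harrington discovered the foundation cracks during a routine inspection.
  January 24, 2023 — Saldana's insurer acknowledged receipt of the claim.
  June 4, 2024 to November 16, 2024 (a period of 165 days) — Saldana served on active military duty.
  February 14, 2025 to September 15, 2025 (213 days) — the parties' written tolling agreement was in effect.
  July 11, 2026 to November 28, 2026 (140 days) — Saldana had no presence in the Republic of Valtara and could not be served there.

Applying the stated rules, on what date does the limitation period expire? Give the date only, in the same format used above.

Accrual is tied to discovery, so the period began on September 1, 2022 rather than on June 15, 2019 when the act occurred.
The untolled deadline — 3 years after September 1, 2022 — is September 1, 2025.
The defendant's active military service from June 4, 2024 to November 16, 2024 tolled the period for 165 days, extending the deadline to February 13, 2026.
The period was tolled for 213 days by the written tolling agreement (February 14, 2025 to September 15, 2025), pushing the deadline to September 14, 2026.
The period was tolled for 140 days by the defendant's absence from the jurisdiction (July 11, 2026 to November 28, 2026), pushing the deadline to February 1, 2027.
None of the other events listed affects the running of the period under the stated rules.

February 1, 2027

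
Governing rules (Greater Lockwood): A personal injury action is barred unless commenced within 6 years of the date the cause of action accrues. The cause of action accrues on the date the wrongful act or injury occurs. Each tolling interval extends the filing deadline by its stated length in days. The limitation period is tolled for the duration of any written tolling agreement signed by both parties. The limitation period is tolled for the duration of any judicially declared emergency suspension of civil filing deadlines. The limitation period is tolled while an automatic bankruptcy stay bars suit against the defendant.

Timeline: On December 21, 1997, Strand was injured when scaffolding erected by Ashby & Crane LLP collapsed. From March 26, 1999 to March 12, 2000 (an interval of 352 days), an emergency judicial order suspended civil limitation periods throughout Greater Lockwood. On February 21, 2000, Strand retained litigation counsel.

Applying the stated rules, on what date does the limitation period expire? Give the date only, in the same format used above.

The cause of action accrued on December 21, 1997, the date of the act.
6 years from December 21, 1997 is December 21, 2003.
Because the emergency suspension of filing deadlines ran from March 26, 1999 to March 12, 2000, the deadline is extended by 352 days to December 7, 2004.
None of the other events listed affects the running of the period under the stated rules.

December 7, 2004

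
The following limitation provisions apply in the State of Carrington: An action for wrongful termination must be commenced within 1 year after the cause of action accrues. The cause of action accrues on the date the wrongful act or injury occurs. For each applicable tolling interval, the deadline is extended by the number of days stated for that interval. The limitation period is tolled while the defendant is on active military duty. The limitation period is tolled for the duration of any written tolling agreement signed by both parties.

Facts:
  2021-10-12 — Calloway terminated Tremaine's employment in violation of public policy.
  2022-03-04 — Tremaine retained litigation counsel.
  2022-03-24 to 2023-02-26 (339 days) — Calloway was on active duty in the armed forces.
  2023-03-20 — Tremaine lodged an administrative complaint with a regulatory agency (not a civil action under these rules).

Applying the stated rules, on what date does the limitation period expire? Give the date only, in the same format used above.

The cause of action accrued on 2021-10-12, the date of the act.
The untolled deadline — 1 year after 2021-10-12 — is 2022-10-12.
The defendant's active military service from 2022-03-24 to 2023-02-26 tolled the period for 339 days, extending the deadline to 2023-09-16.
None of the other events listed affects the running of the period under the stated rules.

2023-09-16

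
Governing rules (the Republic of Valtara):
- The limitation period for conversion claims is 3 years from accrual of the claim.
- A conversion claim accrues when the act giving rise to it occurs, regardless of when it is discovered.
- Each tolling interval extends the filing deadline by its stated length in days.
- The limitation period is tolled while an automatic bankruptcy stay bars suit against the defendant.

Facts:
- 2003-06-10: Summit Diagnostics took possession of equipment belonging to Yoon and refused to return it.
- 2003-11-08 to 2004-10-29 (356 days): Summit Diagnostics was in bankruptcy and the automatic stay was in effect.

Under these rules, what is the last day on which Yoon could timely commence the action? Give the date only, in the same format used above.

2007-06-01

The limitation period began to run on 2003-06-10.
3 years from 2003-06-10 is 2006-06-10.
Because the automatic bankruptcy stay ran from 2003-11-08 to 2004-10-29, the deadline is extended by 356 days to 2007-06-01.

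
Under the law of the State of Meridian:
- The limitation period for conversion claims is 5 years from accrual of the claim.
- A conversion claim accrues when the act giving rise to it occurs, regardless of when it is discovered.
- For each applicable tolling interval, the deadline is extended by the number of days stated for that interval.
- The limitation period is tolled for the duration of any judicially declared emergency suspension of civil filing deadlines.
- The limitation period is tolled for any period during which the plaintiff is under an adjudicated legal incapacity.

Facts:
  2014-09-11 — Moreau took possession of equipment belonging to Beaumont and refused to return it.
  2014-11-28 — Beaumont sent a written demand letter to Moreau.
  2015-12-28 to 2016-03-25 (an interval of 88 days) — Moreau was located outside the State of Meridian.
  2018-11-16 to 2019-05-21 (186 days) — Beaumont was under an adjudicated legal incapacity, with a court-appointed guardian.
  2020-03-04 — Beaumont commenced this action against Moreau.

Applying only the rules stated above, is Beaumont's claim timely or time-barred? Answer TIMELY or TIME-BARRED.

The claim accrued on 2014-09-11, the date of the act.
5 years from 2014-09-11 is 2019-09-11.
The plaintiff's legal incapacity from 2018-11-16 to 2019-05-21 tolled the period for 186 days, extending the deadline to 2020-03-15.
Although the defendant's absence ran from 2015-12-28 to 2016-03-25, the stated rules do not make that a tolling event, so it is disregarded.
Nothing else in the chronology tolls or restarts the period.
Filing on 2020-03-04 beat the 2020-03-15 deadline — the action is timely.

TIMELY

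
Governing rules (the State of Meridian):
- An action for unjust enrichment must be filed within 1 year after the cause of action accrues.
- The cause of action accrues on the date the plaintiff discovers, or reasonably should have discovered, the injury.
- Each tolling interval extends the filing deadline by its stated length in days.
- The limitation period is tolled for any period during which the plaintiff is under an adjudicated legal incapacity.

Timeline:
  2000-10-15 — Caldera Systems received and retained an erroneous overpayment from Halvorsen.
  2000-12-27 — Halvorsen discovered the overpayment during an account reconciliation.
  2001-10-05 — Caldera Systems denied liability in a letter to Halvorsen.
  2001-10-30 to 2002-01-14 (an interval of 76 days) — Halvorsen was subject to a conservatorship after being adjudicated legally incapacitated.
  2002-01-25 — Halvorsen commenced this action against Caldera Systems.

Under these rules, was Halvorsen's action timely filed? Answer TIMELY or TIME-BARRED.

The claim did not accrue until Halvorsen discovered the injury on 2000-12-27; the 2000-10-15 act date does not start the clock under the stated rule.
1 year from 2000-12-27 is 2001-12-27.
The period was tolled for 76 days by the plaintiff's legal incapacity (2001-10-30 to 2002-01-14), pushing the deadline to 2002-03-13.
Nothing else in the chronology tolls or restarts the period.
The 2002-01-25 filing precedes the 2002-03-13 deadline; the claim is timely.

TIMELY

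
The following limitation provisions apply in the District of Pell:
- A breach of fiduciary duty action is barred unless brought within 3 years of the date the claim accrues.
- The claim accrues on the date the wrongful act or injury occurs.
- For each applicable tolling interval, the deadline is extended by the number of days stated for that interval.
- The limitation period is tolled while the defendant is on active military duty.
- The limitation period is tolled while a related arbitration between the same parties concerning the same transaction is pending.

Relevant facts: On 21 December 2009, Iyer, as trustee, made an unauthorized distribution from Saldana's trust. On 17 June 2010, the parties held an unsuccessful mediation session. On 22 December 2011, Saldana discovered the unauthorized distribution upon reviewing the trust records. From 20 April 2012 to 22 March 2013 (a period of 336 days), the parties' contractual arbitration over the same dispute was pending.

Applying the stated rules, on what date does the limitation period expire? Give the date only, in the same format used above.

Accrual is governed by the date of the act, so the period began to run on 21 December 2009; the later discovery on 22 December 2011 is irrelevant under the stated rule.
3 years from 21 December 2009 is 21 December 2012.
Because the pending related arbitration ran from 20 April 2012 to 22 March 2013, the deadline is extended by 336 days to 22 November 2013.
Nothing else in the chronology tolls or restarts the period.

22 November 2013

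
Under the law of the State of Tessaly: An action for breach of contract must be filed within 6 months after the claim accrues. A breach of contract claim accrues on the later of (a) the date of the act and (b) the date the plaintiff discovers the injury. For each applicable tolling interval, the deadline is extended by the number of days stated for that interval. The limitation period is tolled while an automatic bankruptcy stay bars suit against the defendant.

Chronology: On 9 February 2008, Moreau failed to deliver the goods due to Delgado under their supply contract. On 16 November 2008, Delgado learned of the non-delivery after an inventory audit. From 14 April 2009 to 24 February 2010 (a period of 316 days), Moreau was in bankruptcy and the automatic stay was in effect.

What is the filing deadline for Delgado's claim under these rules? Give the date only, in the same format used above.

28 March 2010

The claim accrued on 16 November 2008 — the later of the 9 February 2008 act and the 16 November 2008 discovery.
Adding the 6 months base period to 16 November 2008 gives a deadline of 16 May 2009, before any tolling.
Because the automatic bankruptcy stay ran from 14 April 2009 to 24 February 2010, the deadline is extended by 316 days to 28 March 2010.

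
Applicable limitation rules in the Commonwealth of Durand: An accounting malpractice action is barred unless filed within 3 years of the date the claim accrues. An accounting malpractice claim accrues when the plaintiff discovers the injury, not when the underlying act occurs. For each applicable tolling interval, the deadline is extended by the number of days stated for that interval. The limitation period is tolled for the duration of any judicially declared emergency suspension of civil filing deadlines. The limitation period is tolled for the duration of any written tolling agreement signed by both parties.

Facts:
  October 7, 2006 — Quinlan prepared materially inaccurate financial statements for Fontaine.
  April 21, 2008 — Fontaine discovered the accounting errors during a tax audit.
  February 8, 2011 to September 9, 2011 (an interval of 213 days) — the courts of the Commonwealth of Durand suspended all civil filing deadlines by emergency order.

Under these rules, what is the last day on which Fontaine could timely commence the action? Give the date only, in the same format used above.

November 20, 2011

Under the discovery rule, the claim accrued on April 21, 2008, when Fontaine discovered the injury — not on the October 7, 2006 date of the underlying act.
3 years from April 21, 2008 is April 21, 2011.
The period was tolled for 213 days by the emergency suspension of filing deadlines (February 8, 2011 to September 9, 2011), pushing the deadline to November 20, 2011.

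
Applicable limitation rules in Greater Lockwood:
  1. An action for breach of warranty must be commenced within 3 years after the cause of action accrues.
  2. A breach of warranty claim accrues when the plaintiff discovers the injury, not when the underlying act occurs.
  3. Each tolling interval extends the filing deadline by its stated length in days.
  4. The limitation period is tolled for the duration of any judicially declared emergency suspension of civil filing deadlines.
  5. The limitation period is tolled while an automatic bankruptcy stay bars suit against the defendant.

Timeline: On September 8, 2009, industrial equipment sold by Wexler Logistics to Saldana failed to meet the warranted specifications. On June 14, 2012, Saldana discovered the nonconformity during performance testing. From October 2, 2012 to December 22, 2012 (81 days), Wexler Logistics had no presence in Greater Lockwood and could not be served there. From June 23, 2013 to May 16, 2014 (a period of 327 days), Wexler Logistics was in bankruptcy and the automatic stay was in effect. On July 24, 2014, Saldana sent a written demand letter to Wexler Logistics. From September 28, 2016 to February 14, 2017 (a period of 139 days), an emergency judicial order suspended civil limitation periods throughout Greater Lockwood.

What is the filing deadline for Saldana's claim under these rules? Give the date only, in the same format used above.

Under the discovery rule, the claim accrued on June 14, 2012, when Saldana discovered the injury — not on the September 8, 2009 date of the underlying act.
The untolled deadline — 3 years after June 14, 2012 — is June 14, 2015.
The period was tolled for 327 days by the automatic bankruptcy stay (June 23, 2013 to May 16, 2014), pushing the deadline to May 6, 2016.
By the time the emergency suspension of filing deadlines began on September 28, 2016, the limitation period had already expired on May 6, 2016; that interval cannot revive it.
No stated provision tolls the period for the defendant's absence, so the interval from October 2, 2012 to December 22, 2012 has no effect on the deadline.
None of the other events listed affects the running of the period under the stated rules.

May 6, 2016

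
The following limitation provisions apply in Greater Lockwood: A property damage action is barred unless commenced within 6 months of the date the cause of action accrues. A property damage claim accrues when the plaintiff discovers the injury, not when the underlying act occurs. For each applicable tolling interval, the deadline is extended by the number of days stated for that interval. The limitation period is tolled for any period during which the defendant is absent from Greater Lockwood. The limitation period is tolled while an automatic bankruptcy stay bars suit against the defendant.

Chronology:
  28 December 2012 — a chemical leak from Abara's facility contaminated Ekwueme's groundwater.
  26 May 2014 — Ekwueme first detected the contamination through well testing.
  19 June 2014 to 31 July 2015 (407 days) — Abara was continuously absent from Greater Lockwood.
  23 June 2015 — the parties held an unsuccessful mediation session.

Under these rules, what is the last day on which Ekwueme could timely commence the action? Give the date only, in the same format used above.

7 January 2016

Under the discovery rule, the claim accrued on 26 May 2014, when Ekwueme discovered the injury — not on the 28 December 2012 date of the underlying act.
6 months from 26 May 2014 is 26 November 2014.
The period was tolled for 407 days by the defendant's absence from the jurisdiction (19 June 2014 to 31 July 2015), pushing the deadline to 7 January 2016.
The other events in the timeline have no effect on the limitation period under the stated rules.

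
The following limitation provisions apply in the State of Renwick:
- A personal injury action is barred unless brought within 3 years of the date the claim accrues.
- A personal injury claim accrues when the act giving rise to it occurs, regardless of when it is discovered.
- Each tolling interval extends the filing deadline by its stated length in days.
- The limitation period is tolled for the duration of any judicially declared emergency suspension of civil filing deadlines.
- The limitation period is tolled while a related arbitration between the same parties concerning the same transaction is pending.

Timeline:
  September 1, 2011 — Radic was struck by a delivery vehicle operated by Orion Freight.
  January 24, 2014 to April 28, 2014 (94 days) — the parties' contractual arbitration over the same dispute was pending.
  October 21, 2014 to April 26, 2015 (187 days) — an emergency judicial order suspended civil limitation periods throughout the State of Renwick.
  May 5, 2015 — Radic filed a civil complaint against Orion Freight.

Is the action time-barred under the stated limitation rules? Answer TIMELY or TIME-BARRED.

TIMELY

The claim accrued on September 1, 2011, the date of the act.
Adding the 3 years base period to September 1, 2011 gives a deadline of September 1, 2014, before any tolling.
Because the pending related arbitration ran from January 24, 2014 to April 28, 2014, the deadline is extended by 94 days to December 4, 2014.
The emergency suspension of filing deadlines from October 21, 2014 to April 26, 2015 tolled the period for 187 days, extending the deadline to June 9, 2015.
Filing on May 5, 2015 beat the June 9, 2015 deadline — the action is timely.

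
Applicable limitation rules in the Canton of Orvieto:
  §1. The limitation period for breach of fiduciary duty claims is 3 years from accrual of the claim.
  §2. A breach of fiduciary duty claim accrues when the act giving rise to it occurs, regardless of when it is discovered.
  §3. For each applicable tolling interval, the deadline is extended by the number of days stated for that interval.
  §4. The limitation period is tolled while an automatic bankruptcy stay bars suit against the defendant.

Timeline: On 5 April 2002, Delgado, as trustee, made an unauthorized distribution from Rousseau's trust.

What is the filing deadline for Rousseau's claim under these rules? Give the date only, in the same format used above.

5 April 2005

The limitation period began to run on 5 April 2002.
3 years from 5 April 2002 is 5 April 2005.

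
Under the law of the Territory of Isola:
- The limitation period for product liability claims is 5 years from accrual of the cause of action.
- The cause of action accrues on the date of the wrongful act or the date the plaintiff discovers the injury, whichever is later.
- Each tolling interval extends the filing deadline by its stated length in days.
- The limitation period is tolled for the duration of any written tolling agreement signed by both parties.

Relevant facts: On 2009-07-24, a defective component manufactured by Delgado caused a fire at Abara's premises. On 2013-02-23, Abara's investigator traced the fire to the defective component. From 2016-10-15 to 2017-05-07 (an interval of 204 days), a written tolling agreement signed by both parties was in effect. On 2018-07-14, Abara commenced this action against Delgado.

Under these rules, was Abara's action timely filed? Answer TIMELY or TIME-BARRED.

TIMELY

Taking the later of the act (2009-07-24) and discovery (2013-02-23), the claim accrued on 2013-02-23.
The untolled deadline — 5 years after 2013-02-23 — is 2018-02-23.
The period was tolled for 204 days by the written tolling agreement (2016-10-15 to 2017-05-07), pushing the deadline to 2018-09-15.
The 2018-07-14 filing precedes the 2018-09-15 deadline; the claim is timely.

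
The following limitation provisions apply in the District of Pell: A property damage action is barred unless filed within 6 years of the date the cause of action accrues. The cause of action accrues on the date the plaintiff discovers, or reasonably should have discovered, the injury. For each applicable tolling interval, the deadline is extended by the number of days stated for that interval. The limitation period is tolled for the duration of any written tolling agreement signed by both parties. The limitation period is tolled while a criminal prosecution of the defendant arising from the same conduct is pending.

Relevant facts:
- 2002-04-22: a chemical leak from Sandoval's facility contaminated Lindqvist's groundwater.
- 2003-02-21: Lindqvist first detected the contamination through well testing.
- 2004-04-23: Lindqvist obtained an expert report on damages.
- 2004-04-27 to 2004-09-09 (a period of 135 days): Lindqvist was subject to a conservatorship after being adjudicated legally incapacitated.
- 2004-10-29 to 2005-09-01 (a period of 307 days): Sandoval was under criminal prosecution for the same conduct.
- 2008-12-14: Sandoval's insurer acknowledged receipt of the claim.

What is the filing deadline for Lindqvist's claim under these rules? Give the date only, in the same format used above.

The claim did not accrue until Lindqvist discovered the injury on 2003-02-21; the 2002-04-22 act date does not start the clock under the stated rule.
Adding the 6 years base period to 2003-02-21 gives a deadline of 2009-02-21, before any tolling.
The period was tolled for 307 days by the pending criminal prosecution (2004-10-29 to 2005-09-01), pushing the deadline to 2009-12-25.
No stated provision tolls the period for the plaintiff's incapacity, so the interval from 2004-04-27 to 2004-09-09 has no effect on the deadline.
Nothing else in the chronology tolls or restarts the period.

2009-12-25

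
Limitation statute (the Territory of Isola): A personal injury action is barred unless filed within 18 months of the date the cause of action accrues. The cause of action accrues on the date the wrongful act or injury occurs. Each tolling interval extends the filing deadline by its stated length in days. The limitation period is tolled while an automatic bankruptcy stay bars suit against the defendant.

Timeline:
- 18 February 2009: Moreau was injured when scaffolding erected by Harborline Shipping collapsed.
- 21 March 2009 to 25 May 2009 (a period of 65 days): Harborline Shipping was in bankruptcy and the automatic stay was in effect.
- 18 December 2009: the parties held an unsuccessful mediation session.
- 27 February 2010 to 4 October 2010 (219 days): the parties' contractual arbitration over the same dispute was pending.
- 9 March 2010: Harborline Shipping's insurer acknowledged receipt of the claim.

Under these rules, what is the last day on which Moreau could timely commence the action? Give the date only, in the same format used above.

The claim accrued on 18 February 2009, when the wrongful act occurred.
The untolled deadline — 18 months after 18 February 2009 — is 18 August 2010.
The period was tolled for 65 days by the automatic bankruptcy stay (21 March 2009 to 25 May 2009), pushing the deadline to 22 October 2010.
No stated provision tolls the period for a pending arbitration, so the interval from 27 February 2010 to 4 October 2010 has no effect on the deadline.
Nothing else in the chronology tolls or restarts the period.

22 October 2010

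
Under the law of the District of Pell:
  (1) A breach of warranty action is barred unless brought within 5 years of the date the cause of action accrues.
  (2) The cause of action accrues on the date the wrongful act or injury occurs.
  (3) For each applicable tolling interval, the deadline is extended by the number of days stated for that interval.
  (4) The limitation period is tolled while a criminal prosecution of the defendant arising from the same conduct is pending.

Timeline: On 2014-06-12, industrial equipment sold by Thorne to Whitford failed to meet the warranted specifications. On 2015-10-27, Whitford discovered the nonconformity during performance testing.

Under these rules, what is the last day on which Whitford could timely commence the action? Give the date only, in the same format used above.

2019-06-12

The claim accrued on 2014-06-12, when the wrongful act occurred; under the stated occurrence rule the 2015-10-27 discovery does not delay accrual.
The untolled deadline — 5 years after 2014-06-12 — is 2019-06-12.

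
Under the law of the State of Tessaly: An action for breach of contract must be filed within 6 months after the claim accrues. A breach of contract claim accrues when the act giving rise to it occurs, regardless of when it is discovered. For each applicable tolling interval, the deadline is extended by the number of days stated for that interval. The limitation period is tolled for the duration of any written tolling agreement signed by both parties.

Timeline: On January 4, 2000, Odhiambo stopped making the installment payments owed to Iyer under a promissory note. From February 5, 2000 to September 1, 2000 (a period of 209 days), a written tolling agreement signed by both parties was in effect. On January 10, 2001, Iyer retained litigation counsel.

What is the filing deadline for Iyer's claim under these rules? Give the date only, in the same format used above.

January 29, 2001

The limitation period began to run on January 4, 2000.
Adding the 6 months base period to January 4, 2000 gives a deadline of July 4, 2000, before any tolling.
The period was tolled for 209 days by the written tolling agreement (February 5, 2000 to September 1, 2000), pushing the deadline to January 29, 2001.
The other events in the timeline have no effect on the limitation period under the stated rules.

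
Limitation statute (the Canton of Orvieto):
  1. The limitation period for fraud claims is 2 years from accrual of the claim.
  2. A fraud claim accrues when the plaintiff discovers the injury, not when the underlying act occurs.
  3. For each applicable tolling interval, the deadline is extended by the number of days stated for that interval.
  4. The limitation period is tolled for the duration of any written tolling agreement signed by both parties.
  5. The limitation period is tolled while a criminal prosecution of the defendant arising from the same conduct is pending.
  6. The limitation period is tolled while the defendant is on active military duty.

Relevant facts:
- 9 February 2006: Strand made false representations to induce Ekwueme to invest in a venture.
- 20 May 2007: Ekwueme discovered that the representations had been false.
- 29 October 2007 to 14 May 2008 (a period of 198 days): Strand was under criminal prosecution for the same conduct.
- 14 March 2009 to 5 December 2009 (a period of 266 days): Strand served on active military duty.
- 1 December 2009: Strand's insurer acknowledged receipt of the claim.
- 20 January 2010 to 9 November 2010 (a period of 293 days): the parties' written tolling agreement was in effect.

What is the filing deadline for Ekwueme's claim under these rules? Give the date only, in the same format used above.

16 June 2011

The claim did not accrue until Ekwueme discovered the injury on 20 May 2007; the 9 February 2006 act date does not start the clock under the stated rule.
2 years from 20 May 2007 is 20 May 2009.
The period was tolled for 198 days by the pending criminal prosecution (29 October 2007 to 14 May 2008), pushing the deadline to 4 December 2009.
The defendant's active military service from 14 March 2009 to 5 December 2009 tolled the period for 266 days, extending the deadline to 27 August 2010.
The period was tolled for 293 days by the written tolling agreement (20 January 2010 to 9 November 2010), pushing the deadline to 16 June 2011.
Nothing else in the chronology tolls or restarts the period.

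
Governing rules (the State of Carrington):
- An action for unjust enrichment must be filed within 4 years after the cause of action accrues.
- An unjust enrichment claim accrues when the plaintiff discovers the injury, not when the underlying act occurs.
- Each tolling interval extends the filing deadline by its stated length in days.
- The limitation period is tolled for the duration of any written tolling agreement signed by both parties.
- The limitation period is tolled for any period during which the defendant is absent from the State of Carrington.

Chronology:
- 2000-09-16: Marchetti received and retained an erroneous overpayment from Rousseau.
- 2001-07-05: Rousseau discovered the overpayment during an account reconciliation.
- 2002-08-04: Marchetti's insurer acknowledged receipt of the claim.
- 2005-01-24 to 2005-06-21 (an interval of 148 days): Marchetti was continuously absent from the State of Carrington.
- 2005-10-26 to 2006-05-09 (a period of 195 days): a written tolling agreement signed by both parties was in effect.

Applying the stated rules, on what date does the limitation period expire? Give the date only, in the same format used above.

2006-06-13

The claim did not accrue until Rousseau discovered the injury on 2001-07-05; the 2000-09-16 act date does not start the clock under the stated rule.
4 years from 2001-07-05 is 2005-07-05.
The defendant's absence from the jurisdiction from 2005-01-24 to 2005-06-21 tolled the period for 148 days, extending the deadline to 2005-11-30.
The written tolling agreement from 2005-10-26 to 2006-05-09 tolled the period for 195 days, extending the deadline to 2006-06-13.
None of the other events listed affects the running of the period under the stated rules.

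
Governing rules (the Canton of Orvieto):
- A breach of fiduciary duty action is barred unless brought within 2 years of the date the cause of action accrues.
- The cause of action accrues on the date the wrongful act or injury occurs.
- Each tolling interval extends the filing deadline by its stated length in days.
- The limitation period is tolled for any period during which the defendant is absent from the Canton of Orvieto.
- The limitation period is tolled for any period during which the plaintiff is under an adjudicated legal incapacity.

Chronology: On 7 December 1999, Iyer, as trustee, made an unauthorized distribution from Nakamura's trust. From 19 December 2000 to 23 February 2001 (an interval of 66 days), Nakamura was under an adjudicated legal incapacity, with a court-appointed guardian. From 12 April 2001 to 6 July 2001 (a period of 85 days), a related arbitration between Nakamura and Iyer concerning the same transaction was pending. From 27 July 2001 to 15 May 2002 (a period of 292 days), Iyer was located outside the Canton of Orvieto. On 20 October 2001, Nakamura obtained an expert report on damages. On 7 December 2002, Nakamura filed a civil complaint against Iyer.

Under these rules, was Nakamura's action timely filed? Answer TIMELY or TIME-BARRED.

TIME-BARRED

The cause of action accrued on 7 December 1999, the date of the act.
2 years from 7 December 1999 is 7 December 2001.
The period was tolled for 66 days by the plaintiff's legal incapacity (19 December 2000 to 23 February 2001), pushing the deadline to 11 February 2002.
The defendant's absence from the jurisdiction from 27 July 2001 to 15 May 2002 tolled the period for 292 days, extending the deadline to 30 November 2002.
Although a pending arbitration ran from 12 April 2001 to 6 July 2001, the stated rules do not make that a tolling event, so it is disregarded.
None of the other events listed affects the running of the period under the stated rules.
Filing on 7 December 2002 missed the 30 November 2002 deadline — the action is time-barred.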